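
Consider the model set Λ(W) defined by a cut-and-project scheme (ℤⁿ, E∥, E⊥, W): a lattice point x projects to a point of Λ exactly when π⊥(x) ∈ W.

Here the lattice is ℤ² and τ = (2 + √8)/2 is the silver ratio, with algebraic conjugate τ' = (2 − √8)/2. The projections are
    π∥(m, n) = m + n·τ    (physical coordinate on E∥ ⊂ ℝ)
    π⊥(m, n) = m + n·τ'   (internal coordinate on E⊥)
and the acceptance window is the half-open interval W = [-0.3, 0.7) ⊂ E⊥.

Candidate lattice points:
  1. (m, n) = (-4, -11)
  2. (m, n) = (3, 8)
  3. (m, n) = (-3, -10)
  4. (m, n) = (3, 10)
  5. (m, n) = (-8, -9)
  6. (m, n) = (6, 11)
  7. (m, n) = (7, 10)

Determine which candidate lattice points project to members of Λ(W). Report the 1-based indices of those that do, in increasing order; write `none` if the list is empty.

Compute τ' = (2−√8)/2 = -0.414214, so π⊥(m,n) = m -0.414214·n.
#1 (-4,-11): internal coord -4 + (-11)·τ' = +0.556349; +0.556349 ∈ [-0.3, 0.7) → IN Λ
#2 (3,8): internal coord 3 + (8)·τ' = -0.313708; -0.313708 ∉ [-0.3, 0.7) → out
#3 (-3,-10): internal coord -3 + (-10)·τ' = +1.142136; +1.142136 ∉ [-0.3, 0.7) → out
#4 (3,10): internal coord 3 + (10)·τ' = -1.142136; -1.142136 ∉ [-0.3, 0.7) → out
#5 (-8,-9): internal coord -8 + (-9)·τ' = -4.272078; -4.272078 ∉ [-0.3, 0.7) → out
#6 (6,11): internal coord 6 + (11)·τ' = +1.443651; +1.443651 ∉ [-0.3, 0.7) → out
#7 (7,10): internal coord 7 + (10)·τ' = +2.857864; +2.857864 ∉ [-0.3, 0.7) → out

1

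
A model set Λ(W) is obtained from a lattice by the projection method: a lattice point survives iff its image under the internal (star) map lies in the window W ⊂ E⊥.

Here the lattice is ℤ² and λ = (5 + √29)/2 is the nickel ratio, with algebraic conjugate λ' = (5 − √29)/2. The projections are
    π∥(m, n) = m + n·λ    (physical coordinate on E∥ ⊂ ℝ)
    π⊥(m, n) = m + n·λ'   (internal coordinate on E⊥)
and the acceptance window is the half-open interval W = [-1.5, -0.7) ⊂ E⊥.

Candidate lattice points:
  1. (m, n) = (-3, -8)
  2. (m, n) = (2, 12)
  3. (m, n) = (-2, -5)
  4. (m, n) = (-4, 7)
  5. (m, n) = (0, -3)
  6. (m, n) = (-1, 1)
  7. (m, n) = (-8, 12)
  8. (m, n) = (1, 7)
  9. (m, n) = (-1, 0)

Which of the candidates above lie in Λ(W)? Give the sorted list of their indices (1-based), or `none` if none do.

Numerically λ ≈ 5.192582 and λ' = −1/λ ≈ -0.192582.
#1 (-3,-8): internal coord -3 + (-8)·λ' = -1.459341; -1.459341 ∈ [-1.5, -0.7) → IN Λ
#2 (2,12): internal coord 2 + (12)·λ' = -0.310989; -0.310989 ∉ [-1.5, -0.7) → out
#3 (-2,-5): internal coord -2 + (-5)·λ' = -1.037088; -1.037088 ∈ [-1.5, -0.7) → IN Λ
#4 (-4,7): internal coord -4 + (7)·λ' = -5.348077; -5.348077 ∉ [-1.5, -0.7) → out
#5 (0,-3): internal coord 0 + (-3)·λ' = +0.577747; +0.577747 ∉ [-1.5, -0.7) → out
#6 (-1,1): internal coord -1 + (1)·λ' = -1.192582; -1.192582 ∈ [-1.5, -0.7) → IN Λ
#7 (-8,12): internal coord -8 + (12)·λ' = -10.310989; -10.310989 ∉ [-1.5, -0.7) → out
#8 (1,7): internal coord 1 + (7)·λ' = -0.348077; -0.348077 ∉ [-1.5, -0.7) → out
#9 (-1,0): internal coord -1 + (0)·λ' = -1.000000; -1.000000 ∈ [-1.5, -0.7) → IN Λ

1, 3, 6, 9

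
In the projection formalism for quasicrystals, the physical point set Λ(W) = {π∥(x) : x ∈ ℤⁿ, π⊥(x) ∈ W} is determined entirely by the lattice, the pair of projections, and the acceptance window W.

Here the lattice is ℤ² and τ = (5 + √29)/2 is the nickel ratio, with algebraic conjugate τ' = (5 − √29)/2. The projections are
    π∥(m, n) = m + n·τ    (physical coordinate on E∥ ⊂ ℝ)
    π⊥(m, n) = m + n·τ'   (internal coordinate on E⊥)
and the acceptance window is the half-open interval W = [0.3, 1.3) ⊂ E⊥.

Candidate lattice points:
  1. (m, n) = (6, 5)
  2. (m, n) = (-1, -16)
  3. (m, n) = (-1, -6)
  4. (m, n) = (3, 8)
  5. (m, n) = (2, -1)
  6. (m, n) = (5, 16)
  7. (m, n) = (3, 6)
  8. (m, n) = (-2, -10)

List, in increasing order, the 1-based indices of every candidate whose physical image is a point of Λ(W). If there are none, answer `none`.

none

τ' = (5−√29)/2 ≈ -0.19258.
#1 (6,5): internal coord 6 + (5)·τ' = +5.03709; +5.03709 ∉ [0.3, 1.3) → out
#2 (-1,-16): internal coord -1 + (-16)·τ' = +2.08132; +2.08132 ∉ [0.3, 1.3) → out
#3 (-1,-6): internal coord -1 + (-6)·τ' = +0.15549; +0.15549 ∉ [0.3, 1.3) → out
#4 (3,8): internal coord 3 + (8)·τ' = +1.45934; +1.45934 ∉ [0.3, 1.3) → out
#5 (2,-1): internal coord 2 + (-1)·τ' = +2.19258; +2.19258 ∉ [0.3, 1.3) → out
#6 (5,16): internal coord 5 + (16)·τ' = +1.91868; +1.91868 ∉ [0.3, 1.3) → out
#7 (3,6): internal coord 3 + (6)·τ' = +1.84451; +1.84451 ∉ [0.3, 1.3) → out
#8 (-2,-10): internal coord -2 + (-10)·τ' = -0.07418; -0.07418 ∉ [0.3, 1.3) → out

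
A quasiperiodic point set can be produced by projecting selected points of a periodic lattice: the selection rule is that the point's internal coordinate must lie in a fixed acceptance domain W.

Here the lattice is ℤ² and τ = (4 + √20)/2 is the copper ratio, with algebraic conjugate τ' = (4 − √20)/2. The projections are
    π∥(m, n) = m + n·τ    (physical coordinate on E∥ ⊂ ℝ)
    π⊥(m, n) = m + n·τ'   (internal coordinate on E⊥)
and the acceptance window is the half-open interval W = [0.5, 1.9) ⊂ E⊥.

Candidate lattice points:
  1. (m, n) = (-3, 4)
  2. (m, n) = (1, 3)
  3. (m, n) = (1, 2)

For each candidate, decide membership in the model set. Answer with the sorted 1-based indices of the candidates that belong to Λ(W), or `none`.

3

τ' = (4−√20)/2 ≈ -0.236068.
candidate 1: (m,n)=(-3,4) → π∥ = -3+4·τ ≈ 13.944272, π⊥ = -3+4·τ' ≈ -3.944272 ∉ [0.5, 1.9) ⇒ out
candidate 2: (m,n)=(1,3) → π∥ = 1+3·τ ≈ 13.708204, π⊥ = 1+3·τ' ≈ 0.291796 ∉ [0.5, 1.9) ⇒ out
candidate 3: (m,n)=(1,2) → π∥ = 1+2·τ ≈ 9.472136, π⊥ = 1+2·τ' ≈ 0.527864 ∈ [0.5, 1.9) ⇒ IN Λ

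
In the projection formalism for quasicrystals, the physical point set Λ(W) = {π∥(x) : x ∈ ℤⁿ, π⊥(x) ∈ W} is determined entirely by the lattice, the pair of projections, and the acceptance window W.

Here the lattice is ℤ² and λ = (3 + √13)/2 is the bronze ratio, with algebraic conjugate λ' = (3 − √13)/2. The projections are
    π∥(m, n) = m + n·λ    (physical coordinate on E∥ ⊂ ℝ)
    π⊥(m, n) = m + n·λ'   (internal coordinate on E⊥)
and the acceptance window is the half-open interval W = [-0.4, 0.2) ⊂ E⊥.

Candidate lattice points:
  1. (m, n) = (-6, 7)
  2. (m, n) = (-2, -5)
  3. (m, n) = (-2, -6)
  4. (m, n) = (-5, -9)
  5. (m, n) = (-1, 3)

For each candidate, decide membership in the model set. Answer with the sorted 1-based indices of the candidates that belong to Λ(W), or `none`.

3

Compute λ' = (3−√13)/2 = -0.3028, so π⊥(m,n) = m -0.3028·n.
#1 (-6,7): internal coord -6 + (7)·λ' = -8.1194; -8.1194 ∉ [-0.4, 0.2) → out
#2 (-2,-5): internal coord -2 + (-5)·λ' = -0.4861; -0.4861 ∉ [-0.4, 0.2) → out
#3 (-2,-6): internal coord -2 + (-6)·λ' = -0.1833; -0.1833 ∈ [-0.4, 0.2) → IN Λ
#4 (-5,-9): internal coord -5 + (-9)·λ' = -2.2750; -2.2750 ∉ [-0.4, 0.2) → out
#5 (-1,3): internal coord -1 + (3)·λ' = -1.9083; -1.9083 ∉ [-0.4, 0.2) → out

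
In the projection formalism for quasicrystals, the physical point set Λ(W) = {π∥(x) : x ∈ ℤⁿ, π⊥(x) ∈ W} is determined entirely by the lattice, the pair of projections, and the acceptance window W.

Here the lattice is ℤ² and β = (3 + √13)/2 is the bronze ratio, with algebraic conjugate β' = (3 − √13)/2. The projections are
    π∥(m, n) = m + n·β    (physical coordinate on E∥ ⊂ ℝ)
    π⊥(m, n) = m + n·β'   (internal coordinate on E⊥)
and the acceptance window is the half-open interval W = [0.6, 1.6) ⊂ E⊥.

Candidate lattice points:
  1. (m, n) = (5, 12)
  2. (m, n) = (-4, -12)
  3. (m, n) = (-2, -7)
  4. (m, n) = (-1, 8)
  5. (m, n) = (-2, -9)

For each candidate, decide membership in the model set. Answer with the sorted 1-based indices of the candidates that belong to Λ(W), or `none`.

Numerically β ≈ 3.302776 and β' = −1/β ≈ -0.302776.
[1] lift (5,12): star map gives 1.366692; window check 0.6 ≤ 1.366692 < 1.6 is true → IN Λ
[2] lift (-4,-12): star map gives -0.366692; window check 0.6 ≤ -0.366692 < 1.6 is false → out
[3] lift (-2,-7): star map gives 0.119429; window check 0.6 ≤ 0.119429 < 1.6 is false → out
[4] lift (-1,8): star map gives -3.422205; window check 0.6 ≤ -3.422205 < 1.6 is false → out
[5] lift (-2,-9): star map gives 0.724981; window check 0.6 ≤ 0.724981 < 1.6 is true → IN Λ

1, 5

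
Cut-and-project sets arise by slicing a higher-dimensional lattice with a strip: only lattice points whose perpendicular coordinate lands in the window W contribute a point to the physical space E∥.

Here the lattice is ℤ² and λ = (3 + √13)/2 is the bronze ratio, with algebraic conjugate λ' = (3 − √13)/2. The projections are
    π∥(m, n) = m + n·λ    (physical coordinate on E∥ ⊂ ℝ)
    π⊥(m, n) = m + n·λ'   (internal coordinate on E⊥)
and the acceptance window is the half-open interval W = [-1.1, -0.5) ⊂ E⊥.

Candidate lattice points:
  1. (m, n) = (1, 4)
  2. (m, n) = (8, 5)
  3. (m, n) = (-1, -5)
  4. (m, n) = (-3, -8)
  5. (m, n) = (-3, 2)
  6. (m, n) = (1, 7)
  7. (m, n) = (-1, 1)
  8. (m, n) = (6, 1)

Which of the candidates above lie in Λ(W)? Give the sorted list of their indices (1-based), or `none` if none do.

4

λ' = (3−√13)/2 ≈ -0.302776.
#1 (1,4): internal coord 1 + (4)·λ' = -0.211103; -0.211103 ∉ [-1.1, -0.5) → out
#2 (8,5): internal coord 8 + (5)·λ' = +6.486122; +6.486122 ∉ [-1.1, -0.5) → out
#3 (-1,-5): internal coord -1 + (-5)·λ' = +0.513878; +0.513878 ∉ [-1.1, -0.5) → out
#4 (-3,-8): internal coord -3 + (-8)·λ' = -0.577795; -0.577795 ∈ [-1.1, -0.5) → IN Λ
#5 (-3,2): internal coord -3 + (2)·λ' = -3.605551; -3.605551 ∉ [-1.1, -0.5) → out
#6 (1,7): internal coord 1 + (7)·λ' = -1.119429; -1.119429 ∉ [-1.1, -0.5) → out
#7 (-1,1): internal coord -1 + (1)·λ' = -1.302776; -1.302776 ∉ [-1.1, -0.5) → out
#8 (6,1): internal coord 6 + (1)·λ' = +5.697224; +5.697224 ∉ [-1.1, -0.5) → out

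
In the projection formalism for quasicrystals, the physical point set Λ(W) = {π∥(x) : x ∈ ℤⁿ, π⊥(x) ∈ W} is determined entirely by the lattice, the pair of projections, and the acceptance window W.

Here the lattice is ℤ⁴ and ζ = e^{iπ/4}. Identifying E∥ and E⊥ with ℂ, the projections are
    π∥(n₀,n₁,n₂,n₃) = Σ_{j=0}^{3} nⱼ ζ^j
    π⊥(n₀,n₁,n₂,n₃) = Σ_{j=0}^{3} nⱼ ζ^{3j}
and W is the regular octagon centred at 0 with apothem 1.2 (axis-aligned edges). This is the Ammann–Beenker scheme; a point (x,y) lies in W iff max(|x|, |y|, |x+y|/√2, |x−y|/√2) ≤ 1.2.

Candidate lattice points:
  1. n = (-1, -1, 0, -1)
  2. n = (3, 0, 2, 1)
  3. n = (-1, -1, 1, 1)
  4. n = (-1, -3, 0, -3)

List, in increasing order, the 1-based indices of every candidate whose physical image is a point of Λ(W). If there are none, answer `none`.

3

π⊥(n) = n₀ + n₁ζ³ + n₂ζ⁶ + n₃ζ⁹ where ζ = e^{iπ/4}.
#1 (-1, -1, 0, -1): internal (-1.00000, -1.41421); octagon support 1.70711 vs apothem 1.2 → ∉ W
#2 (3, 0, 2, 1): internal (3.70711, -1.29289); octagon support 3.70711 vs apothem 1.2 → ∉ W
#3 (-1, -1, 1, 1): internal (0.41421, -1.00000); octagon support 1.00000 vs apothem 1.2 → ∈ W
#4 (-1, -3, 0, -3): internal (-1.00000, -4.24264); octagon support 4.24264 vs apothem 1.2 → ∉ W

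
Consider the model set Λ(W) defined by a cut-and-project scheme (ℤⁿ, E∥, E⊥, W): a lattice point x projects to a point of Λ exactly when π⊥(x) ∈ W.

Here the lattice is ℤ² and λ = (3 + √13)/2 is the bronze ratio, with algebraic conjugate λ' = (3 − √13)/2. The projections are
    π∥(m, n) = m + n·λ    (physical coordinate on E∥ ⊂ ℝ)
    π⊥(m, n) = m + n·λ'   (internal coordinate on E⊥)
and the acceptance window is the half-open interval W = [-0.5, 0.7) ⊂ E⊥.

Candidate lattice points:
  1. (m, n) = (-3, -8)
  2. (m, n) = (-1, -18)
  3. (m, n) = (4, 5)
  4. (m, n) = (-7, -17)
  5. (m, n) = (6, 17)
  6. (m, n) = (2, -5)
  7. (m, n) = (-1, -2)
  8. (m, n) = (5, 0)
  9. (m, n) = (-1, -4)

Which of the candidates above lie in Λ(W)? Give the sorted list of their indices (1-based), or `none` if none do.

7, 9

Numerically λ ≈ 3.3028 and λ' = −1/λ ≈ -0.3028.
candidate 1: (m,n)=(-3,-8) → π∥ = -3-8·λ ≈ -29.4222, π⊥ = -3-8·λ' ≈ -0.5778 ∉ [-0.5, 0.7) ⇒ out
candidate 2: (m,n)=(-1,-18) → π∥ = -1-18·λ ≈ -60.4500, π⊥ = -1-18·λ' ≈ 4.4500 ∉ [-0.5, 0.7) ⇒ out
candidate 3: (m,n)=(4,5) → π∥ = 4+5·λ ≈ 20.5139, π⊥ = 4+5·λ' ≈ 2.4861 ∉ [-0.5, 0.7) ⇒ out
candidate 4: (m,n)=(-7,-17) → π∥ = -7-17·λ ≈ -63.1472, π⊥ = -7-17·λ' ≈ -1.8528 ∉ [-0.5, 0.7) ⇒ out
candidate 5: (m,n)=(6,17) → π∥ = 6+17·λ ≈ 62.1472, π⊥ = 6+17·λ' ≈ 0.8528 ∉ [-0.5, 0.7) ⇒ out
candidate 6: (m,n)=(2,-5) → π∥ = 2-5·λ ≈ -14.5139, π⊥ = 2-5·λ' ≈ 3.5139 ∉ [-0.5, 0.7) ⇒ out
candidate 7: (m,n)=(-1,-2) → π∥ = -1-2·λ ≈ -7.6056, π⊥ = -1-2·λ' ≈ -0.3944 ∈ [-0.5, 0.7) ⇒ IN Λ
candidate 8: (m,n)=(5,0) → π∥ = 5+0·λ ≈ 5.0000, π⊥ = 5+0·λ' ≈ 5.0000 ∉ [-0.5, 0.7) ⇒ out
candidate 9: (m,n)=(-1,-4) → π∥ = -1-4·λ ≈ -14.2111, π⊥ = -1-4·λ' ≈ 0.2111 ∈ [-0.5, 0.7) ⇒ IN Λ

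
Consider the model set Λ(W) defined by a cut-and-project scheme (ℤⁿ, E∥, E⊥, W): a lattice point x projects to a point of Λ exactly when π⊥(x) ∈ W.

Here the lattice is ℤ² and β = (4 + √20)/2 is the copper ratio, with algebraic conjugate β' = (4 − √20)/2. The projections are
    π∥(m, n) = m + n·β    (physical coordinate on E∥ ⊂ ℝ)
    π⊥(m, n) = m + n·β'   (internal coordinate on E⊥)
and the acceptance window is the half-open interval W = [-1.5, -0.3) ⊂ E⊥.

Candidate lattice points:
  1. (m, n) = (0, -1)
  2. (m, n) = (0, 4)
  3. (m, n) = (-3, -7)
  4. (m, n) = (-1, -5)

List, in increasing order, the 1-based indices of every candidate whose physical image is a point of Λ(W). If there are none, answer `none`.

Compute β' = (4−√20)/2 = -0.2361, so π⊥(m,n) = m -0.2361·n.
candidate 1: (m,n)=(0,-1) → π∥ = 0-1·β ≈ -4.2361, π⊥ = 0-1·β' ≈ 0.2361 ∉ [-1.5, -0.3) ⇒ out
candidate 2: (m,n)=(0,4) → π∥ = 0+4·β ≈ 16.9443, π⊥ = 0+4·β' ≈ -0.9443 ∈ [-1.5, -0.3) ⇒ IN Λ
candidate 3: (m,n)=(-3,-7) → π∥ = -3-7·β ≈ -32.6525, π⊥ = -3-7·β' ≈ -1.3475 ∈ [-1.5, -0.3) ⇒ IN Λ
candidate 4: (m,n)=(-1,-5) → π∥ = -1-5·β ≈ -22.1803, π⊥ = -1-5·β' ≈ 0.1803 ∉ [-1.5, -0.3) ⇒ out

2, 3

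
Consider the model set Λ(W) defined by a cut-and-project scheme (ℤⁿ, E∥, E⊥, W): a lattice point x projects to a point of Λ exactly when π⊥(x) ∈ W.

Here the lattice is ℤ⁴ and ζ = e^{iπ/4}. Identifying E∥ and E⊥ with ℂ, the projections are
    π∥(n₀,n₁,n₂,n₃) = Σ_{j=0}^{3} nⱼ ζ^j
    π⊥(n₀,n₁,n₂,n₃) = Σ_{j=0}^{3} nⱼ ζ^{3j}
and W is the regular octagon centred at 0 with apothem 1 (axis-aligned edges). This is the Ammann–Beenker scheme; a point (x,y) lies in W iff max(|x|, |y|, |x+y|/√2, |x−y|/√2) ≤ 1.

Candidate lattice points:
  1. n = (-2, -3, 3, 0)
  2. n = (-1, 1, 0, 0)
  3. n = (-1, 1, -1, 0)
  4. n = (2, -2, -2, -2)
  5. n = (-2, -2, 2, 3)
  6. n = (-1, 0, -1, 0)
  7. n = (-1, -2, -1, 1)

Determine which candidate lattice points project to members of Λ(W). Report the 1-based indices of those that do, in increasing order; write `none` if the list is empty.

none

Internal map: ζ^{3j} for j=0..3 gives (1,0), (−√2/2,√2/2), (0,−1), (√2/2,√2/2).
candidate 1: n = (-2, -3, 3, 0) → π⊥ ≈ (+0.12132, -5.12132); max(|x|,|y|,|x±y|/√2) = 5.12132 > 1 ⇒ ∉ W
candidate 2: n = (-1, 1, 0, 0) → π⊥ ≈ (-1.70711, +0.70711); max(|x|,|y|,|x±y|/√2) = 1.70711 > 1 ⇒ ∉ W
candidate 3: n = (-1, 1, -1, 0) → π⊥ ≈ (-1.70711, +1.70711); max(|x|,|y|,|x±y|/√2) = 2.41421 > 1 ⇒ ∉ W
candidate 4: n = (2, -2, -2, -2) → π⊥ ≈ (+2.00000, -0.82843); max(|x|,|y|,|x±y|/√2) = 2.00000 > 1 ⇒ ∉ W
candidate 5: n = (-2, -2, 2, 3) → π⊥ ≈ (+1.53553, -1.29289); max(|x|,|y|,|x±y|/√2) = 2.00000 > 1 ⇒ ∉ W
candidate 6: n = (-1, 0, -1, 0) → π⊥ ≈ (-1.00000, +1.00000); max(|x|,|y|,|x±y|/√2) = 1.41421 > 1 ⇒ ∉ W
candidate 7: n = (-1, -2, -1, 1) → π⊥ ≈ (+1.12132, +0.29289); max(|x|,|y|,|x±y|/√2) = 1.12132 > 1 ⇒ ∉ W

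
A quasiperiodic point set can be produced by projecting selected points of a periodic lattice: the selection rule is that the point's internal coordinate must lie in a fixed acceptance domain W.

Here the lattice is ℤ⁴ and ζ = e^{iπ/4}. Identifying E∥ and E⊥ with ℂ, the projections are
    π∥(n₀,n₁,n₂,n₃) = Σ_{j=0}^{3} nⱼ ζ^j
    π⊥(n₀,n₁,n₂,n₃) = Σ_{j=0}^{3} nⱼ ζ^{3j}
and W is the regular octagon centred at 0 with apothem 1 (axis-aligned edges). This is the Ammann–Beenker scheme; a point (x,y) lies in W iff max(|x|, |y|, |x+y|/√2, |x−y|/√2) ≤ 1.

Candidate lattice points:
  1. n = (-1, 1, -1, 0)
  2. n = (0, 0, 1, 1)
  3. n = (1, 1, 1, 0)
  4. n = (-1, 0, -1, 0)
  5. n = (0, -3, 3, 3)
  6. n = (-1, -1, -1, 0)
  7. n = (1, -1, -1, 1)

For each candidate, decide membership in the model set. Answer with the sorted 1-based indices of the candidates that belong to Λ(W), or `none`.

π⊥(n) = n₀ + n₁ζ³ + n₂ζ⁶ + n₃ζ⁹ where ζ = e^{iπ/4}.
candidate 1: n = (-1, 1, -1, 0) → π⊥ ≈ (-1.70711, +1.70711); max(|x|,|y|,|x±y|/√2) = 2.41421 > 1 ⇒ ∉ W
candidate 2: n = (0, 0, 1, 1) → π⊥ ≈ (+0.70711, -0.29289); max(|x|,|y|,|x±y|/√2) = 0.70711 ≤ 1 ⇒ ∈ W
candidate 3: n = (1, 1, 1, 0) → π⊥ ≈ (+0.29289, -0.29289); max(|x|,|y|,|x±y|/√2) = 0.41421 ≤ 1 ⇒ ∈ W
candidate 4: n = (-1, 0, -1, 0) → π⊥ ≈ (-1.00000, +1.00000); max(|x|,|y|,|x±y|/√2) = 1.41421 > 1 ⇒ ∉ W
candidate 5: n = (0, -3, 3, 3) → π⊥ ≈ (+4.24264, -3.00000); max(|x|,|y|,|x±y|/√2) = 5.12132 > 1 ⇒ ∉ W
candidate 6: n = (-1, -1, -1, 0) → π⊥ ≈ (-0.29289, +0.29289); max(|x|,|y|,|x±y|/√2) = 0.41421 ≤ 1 ⇒ ∈ W
candidate 7: n = (1, -1, -1, 1) → π⊥ ≈ (+2.41421, +1.00000); max(|x|,|y|,|x±y|/√2) = 2.41421 > 1 ⇒ ∉ W

2, 3, 6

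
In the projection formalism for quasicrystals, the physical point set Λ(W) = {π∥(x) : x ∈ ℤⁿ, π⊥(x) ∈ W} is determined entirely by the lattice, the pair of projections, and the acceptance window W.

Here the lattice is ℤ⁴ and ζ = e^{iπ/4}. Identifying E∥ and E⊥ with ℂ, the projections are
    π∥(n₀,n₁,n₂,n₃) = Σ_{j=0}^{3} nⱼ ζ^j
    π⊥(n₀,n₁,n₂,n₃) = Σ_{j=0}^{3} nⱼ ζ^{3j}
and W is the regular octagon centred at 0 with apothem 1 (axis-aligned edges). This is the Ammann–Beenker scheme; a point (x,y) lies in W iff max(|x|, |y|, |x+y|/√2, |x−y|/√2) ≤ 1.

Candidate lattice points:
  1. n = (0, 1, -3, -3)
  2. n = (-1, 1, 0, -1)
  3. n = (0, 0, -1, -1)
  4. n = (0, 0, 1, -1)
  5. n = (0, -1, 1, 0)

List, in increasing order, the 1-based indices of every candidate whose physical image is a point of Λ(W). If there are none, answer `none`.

Internal map: ζ^{3j} for j=0..3 gives (1,0), (−√2/2,√2/2), (0,−1), (√2/2,√2/2).
#1 (0, 1, -3, -3): internal (-2.828427, 1.585786); octagon support 3.121320 vs apothem 1 → ∉ W
#2 (-1, 1, 0, -1): internal (-2.414214, 0.000000); octagon support 2.414214 vs apothem 1 → ∉ W
#3 (0, 0, -1, -1): internal (-0.707107, 0.292893); octagon support 0.707107 vs apothem 1 → ∈ W
#4 (0, 0, 1, -1): internal (-0.707107, -1.707107); octagon support 1.707107 vs apothem 1 → ∉ W
#5 (0, -1, 1, 0): internal (0.707107, -1.707107); octagon support 1.707107 vs apothem 1 → ∉ W

3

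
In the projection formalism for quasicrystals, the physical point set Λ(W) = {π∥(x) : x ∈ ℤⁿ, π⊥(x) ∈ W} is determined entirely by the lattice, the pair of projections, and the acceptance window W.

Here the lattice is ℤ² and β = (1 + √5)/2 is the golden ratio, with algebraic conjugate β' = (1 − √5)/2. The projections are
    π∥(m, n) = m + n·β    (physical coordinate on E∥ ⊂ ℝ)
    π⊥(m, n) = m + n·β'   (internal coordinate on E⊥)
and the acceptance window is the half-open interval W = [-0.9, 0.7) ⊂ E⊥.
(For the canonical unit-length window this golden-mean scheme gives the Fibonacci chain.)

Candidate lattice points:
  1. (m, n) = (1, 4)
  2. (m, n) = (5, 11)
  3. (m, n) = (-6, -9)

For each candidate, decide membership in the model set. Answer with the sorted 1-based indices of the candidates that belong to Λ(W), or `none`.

β' = (1−√5)/2 ≈ -0.618034.
candidate 1: (m,n)=(1,4) → π∥ = 1+4·β ≈ 7.472136, π⊥ = 1+4·β' ≈ -1.472136 ∉ [-0.9, 0.7) ⇒ out
candidate 2: (m,n)=(5,11) → π∥ = 5+11·β ≈ 22.798374, π⊥ = 5+11·β' ≈ -1.798374 ∉ [-0.9, 0.7) ⇒ out
candidate 3: (m,n)=(-6,-9) → π∥ = -6-9·β ≈ -20.562306, π⊥ = -6-9·β' ≈ -0.437694 ∈ [-0.9, 0.7) ⇒ IN Λ

3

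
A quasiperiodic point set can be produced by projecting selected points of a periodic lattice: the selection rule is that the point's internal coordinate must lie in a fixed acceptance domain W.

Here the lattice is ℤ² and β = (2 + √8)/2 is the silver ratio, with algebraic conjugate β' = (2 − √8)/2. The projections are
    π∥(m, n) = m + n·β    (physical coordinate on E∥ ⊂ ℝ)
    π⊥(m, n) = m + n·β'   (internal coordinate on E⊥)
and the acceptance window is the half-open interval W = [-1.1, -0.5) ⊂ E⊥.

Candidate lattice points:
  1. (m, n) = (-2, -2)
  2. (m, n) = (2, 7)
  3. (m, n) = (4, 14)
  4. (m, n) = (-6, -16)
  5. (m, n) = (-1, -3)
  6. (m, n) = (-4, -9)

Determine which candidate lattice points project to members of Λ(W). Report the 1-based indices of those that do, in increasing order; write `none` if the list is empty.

Compute β' = (2−√8)/2 = -0.41421, so π⊥(m,n) = m -0.41421·n.
#1 (-2,-2): internal coord -2 + (-2)·β' = -1.17157; -1.17157 ∉ [-1.1, -0.5) → out
#2 (2,7): internal coord 2 + (7)·β' = -0.89949; -0.89949 ∈ [-1.1, -0.5) → IN Λ
#3 (4,14): internal coord 4 + (14)·β' = -1.79899; -1.79899 ∉ [-1.1, -0.5) → out
#4 (-6,-16): internal coord -6 + (-16)·β' = +0.62742; +0.62742 ∉ [-1.1, -0.5) → out
#5 (-1,-3): internal coord -1 + (-3)·β' = +0.24264; +0.24264 ∉ [-1.1, -0.5) → out
#6 (-4,-9): internal coord -4 + (-9)·β' = -0.27208; -0.27208 ∉ [-1.1, -0.5) → out

2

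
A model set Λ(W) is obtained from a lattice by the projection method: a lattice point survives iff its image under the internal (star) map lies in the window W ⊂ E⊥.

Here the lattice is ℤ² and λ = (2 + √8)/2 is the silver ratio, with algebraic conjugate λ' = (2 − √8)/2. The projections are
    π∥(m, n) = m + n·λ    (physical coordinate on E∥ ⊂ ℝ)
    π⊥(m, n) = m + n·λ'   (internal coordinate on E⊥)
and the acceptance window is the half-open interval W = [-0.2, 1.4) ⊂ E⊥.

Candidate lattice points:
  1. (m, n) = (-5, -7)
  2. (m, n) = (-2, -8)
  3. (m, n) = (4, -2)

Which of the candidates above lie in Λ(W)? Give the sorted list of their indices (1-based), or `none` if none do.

2

Numerically λ ≈ 2.4142 and λ' = −1/λ ≈ -0.4142.
#1 (-5,-7): internal coord -5 + (-7)·λ' = -2.1005; -2.1005 ∉ [-0.2, 1.4) → out
#2 (-2,-8): internal coord -2 + (-8)·λ' = +1.3137; +1.3137 ∈ [-0.2, 1.4) → IN Λ
#3 (4,-2): internal coord 4 + (-2)·λ' = +4.8284; +4.8284 ∉ [-0.2, 1.4) → out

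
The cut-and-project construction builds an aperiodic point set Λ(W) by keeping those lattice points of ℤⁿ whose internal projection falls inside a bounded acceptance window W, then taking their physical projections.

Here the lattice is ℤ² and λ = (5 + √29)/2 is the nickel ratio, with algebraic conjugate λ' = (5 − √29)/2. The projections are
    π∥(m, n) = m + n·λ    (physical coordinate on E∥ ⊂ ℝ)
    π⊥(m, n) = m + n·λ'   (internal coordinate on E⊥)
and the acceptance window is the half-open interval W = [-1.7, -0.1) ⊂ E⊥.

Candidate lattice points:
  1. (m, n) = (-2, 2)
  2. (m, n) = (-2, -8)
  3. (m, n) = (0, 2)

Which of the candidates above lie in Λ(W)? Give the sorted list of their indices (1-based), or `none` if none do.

2, 3

Compute λ' = (5−√29)/2 = -0.19258, so π⊥(m,n) = m -0.19258·n.
#1 (-2,2): internal coord -2 + (2)·λ' = -2.38516; -2.38516 ∉ [-1.7, -0.1) → out
#2 (-2,-8): internal coord -2 + (-8)·λ' = -0.45934; -0.45934 ∈ [-1.7, -0.1) → IN Λ
#3 (0,2): internal coord 0 + (2)·λ' = -0.38516; -0.38516 ∈ [-1.7, -0.1) → IN Λ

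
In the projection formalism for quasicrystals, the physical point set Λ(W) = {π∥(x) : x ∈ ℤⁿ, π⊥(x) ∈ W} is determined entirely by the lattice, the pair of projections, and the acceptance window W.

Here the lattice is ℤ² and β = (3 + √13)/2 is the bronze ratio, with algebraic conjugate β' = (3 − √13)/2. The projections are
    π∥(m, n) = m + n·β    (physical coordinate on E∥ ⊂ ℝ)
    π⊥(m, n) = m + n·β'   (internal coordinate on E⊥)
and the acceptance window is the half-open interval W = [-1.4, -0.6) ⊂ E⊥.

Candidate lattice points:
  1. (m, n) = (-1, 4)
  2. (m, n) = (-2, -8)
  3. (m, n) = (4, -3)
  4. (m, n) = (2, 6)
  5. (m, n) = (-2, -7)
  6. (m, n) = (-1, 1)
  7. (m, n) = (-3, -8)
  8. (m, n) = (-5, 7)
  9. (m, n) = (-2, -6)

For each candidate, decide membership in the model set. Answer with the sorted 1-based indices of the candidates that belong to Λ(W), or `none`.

6

Compute β' = (3−√13)/2 = -0.30278, so π⊥(m,n) = m -0.30278·n.
candidate 1: (m,n)=(-1,4) → π∥ = -1+4·β ≈ 12.21110, π⊥ = -1+4·β' ≈ -2.21110 ∉ [-1.4, -0.6) ⇒ out
candidate 2: (m,n)=(-2,-8) → π∥ = -2-8·β ≈ -28.42221, π⊥ = -2-8·β' ≈ 0.42221 ∉ [-1.4, -0.6) ⇒ out
candidate 3: (m,n)=(4,-3) → π∥ = 4-3·β ≈ -5.90833, π⊥ = 4-3·β' ≈ 4.90833 ∉ [-1.4, -0.6) ⇒ out
candidate 4: (m,n)=(2,6) → π∥ = 2+6·β ≈ 21.81665, π⊥ = 2+6·β' ≈ 0.18335 ∉ [-1.4, -0.6) ⇒ out
candidate 5: (m,n)=(-2,-7) → π∥ = -2-7·β ≈ -25.11943, π⊥ = -2-7·β' ≈ 0.11943 ∉ [-1.4, -0.6) ⇒ out
candidate 6: (m,n)=(-1,1) → π∥ = -1+1·β ≈ 2.30278, π⊥ = -1+1·β' ≈ -1.30278 ∈ [-1.4, -0.6) ⇒ IN Λ
candidate 7: (m,n)=(-3,-8) → π∥ = -3-8·β ≈ -29.42221, π⊥ = -3-8·β' ≈ -0.57779 ∉ [-1.4, -0.6) ⇒ out
candidate 8: (m,n)=(-5,7) → π∥ = -5+7·β ≈ 18.11943, π⊥ = -5+7·β' ≈ -7.11943 ∉ [-1.4, -0.6) ⇒ out
candidate 9: (m,n)=(-2,-6) → π∥ = -2-6·β ≈ -21.81665, π⊥ = -2-6·β' ≈ -0.18335 ∉ [-1.4, -0.6) ⇒ out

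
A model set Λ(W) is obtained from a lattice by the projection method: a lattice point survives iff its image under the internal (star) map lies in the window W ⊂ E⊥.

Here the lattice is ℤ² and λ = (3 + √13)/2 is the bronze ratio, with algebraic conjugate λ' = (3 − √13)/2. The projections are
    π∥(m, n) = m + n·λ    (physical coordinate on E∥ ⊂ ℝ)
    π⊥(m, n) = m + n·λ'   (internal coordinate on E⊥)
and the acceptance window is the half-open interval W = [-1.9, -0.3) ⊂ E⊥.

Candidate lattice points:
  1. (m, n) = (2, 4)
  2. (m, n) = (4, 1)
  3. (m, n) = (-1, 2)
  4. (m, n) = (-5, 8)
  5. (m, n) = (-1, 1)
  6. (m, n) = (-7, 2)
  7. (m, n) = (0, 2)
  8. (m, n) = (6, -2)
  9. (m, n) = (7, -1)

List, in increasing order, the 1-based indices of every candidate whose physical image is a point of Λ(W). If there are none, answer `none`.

3, 5, 7

λ' = (3−√13)/2 ≈ -0.3028.
[1] lift (2,4): star map gives 0.7889; window check -1.9 ≤ 0.7889 < -0.3 is false → out
[2] lift (4,1): star map gives 3.6972; window check -1.9 ≤ 3.6972 < -0.3 is false → out
[3] lift (-1,2): star map gives -1.6056; window check -1.9 ≤ -1.6056 < -0.3 is true → IN Λ
[4] lift (-5,8): star map gives -7.4222; window check -1.9 ≤ -7.4222 < -0.3 is false → out
[5] lift (-1,1): star map gives -1.3028; window check -1.9 ≤ -1.3028 < -0.3 is true → IN Λ
[6] lift (-7,2): star map gives -7.6056; window check -1.9 ≤ -7.6056 < -0.3 is false → out
[7] lift (0,2): star map gives -0.6056; window check -1.9 ≤ -0.6056 < -0.3 is true → IN Λ
[8] lift (6,-2): star map gives 6.6056; window check -1.9 ≤ 6.6056 < -0.3 is false → out
[9] lift (7,-1): star map gives 7.3028; window check -1.9 ≤ 7.3028 < -0.3 is false → out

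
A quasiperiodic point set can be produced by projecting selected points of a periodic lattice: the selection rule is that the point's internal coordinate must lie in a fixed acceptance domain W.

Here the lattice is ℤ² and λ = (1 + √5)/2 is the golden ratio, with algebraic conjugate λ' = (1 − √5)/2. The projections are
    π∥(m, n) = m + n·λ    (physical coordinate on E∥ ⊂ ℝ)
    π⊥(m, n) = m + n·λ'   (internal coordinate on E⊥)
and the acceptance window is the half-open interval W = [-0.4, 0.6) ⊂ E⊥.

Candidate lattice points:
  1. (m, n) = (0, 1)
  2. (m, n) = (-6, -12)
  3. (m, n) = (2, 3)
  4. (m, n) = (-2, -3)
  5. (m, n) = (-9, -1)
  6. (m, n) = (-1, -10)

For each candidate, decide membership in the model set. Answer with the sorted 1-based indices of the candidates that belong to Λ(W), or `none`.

Compute λ' = (1−√5)/2 = -0.618034, so π⊥(m,n) = m -0.618034·n.
[1] lift (0,1): star map gives -0.618034; window check -0.4 ≤ -0.618034 < 0.6 is false → out
[2] lift (-6,-12): star map gives 1.416408; window check -0.4 ≤ 1.416408 < 0.6 is false → out
[3] lift (2,3): star map gives 0.145898; window check -0.4 ≤ 0.145898 < 0.6 is true → IN Λ
[4] lift (-2,-3): star map gives -0.145898; window check -0.4 ≤ -0.145898 < 0.6 is true → IN Λ
[5] lift (-9,-1): star map gives -8.381966; window check -0.4 ≤ -8.381966 < 0.6 is false → out
[6] lift (-1,-10): star map gives 5.180340; window check -0.4 ≤ 5.180340 < 0.6 is false → out

3, 4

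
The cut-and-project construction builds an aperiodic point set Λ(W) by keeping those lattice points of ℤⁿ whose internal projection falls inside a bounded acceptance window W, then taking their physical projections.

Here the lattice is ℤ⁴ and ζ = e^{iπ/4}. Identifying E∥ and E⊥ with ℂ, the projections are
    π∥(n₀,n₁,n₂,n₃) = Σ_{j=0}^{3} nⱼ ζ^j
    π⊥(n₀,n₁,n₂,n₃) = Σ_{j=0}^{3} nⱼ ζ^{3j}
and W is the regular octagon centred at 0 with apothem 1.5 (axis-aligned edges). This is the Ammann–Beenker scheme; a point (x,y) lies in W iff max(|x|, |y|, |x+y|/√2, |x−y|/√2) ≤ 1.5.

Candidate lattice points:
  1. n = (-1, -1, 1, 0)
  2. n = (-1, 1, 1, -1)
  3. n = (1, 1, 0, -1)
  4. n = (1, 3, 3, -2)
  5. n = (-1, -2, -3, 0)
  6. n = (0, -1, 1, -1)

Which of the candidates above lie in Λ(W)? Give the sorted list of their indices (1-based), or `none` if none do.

Internal map: ζ^{3j} for j=0..3 gives (1,0), (−√2/2,√2/2), (0,−1), (√2/2,√2/2).
#1 (-1, -1, 1, 0): internal (-0.292893, -1.707107); octagon support 1.707107 vs apothem 1.5 → ∉ W
#2 (-1, 1, 1, -1): internal (-2.414214, -1.000000); octagon support 2.414214 vs apothem 1.5 → ∉ W
#3 (1, 1, 0, -1): internal (-0.414214, 0.000000); octagon support 0.414214 vs apothem 1.5 → ∈ W
#4 (1, 3, 3, -2): internal (-2.535534, -2.292893); octagon support 3.414214 vs apothem 1.5 → ∉ W
#5 (-1, -2, -3, 0): internal (0.414214, 1.585786); octagon support 1.585786 vs apothem 1.5 → ∉ W
#6 (0, -1, 1, -1): internal (0.000000, -2.414214); octagon support 2.414214 vs apothem 1.5 → ∉ W

3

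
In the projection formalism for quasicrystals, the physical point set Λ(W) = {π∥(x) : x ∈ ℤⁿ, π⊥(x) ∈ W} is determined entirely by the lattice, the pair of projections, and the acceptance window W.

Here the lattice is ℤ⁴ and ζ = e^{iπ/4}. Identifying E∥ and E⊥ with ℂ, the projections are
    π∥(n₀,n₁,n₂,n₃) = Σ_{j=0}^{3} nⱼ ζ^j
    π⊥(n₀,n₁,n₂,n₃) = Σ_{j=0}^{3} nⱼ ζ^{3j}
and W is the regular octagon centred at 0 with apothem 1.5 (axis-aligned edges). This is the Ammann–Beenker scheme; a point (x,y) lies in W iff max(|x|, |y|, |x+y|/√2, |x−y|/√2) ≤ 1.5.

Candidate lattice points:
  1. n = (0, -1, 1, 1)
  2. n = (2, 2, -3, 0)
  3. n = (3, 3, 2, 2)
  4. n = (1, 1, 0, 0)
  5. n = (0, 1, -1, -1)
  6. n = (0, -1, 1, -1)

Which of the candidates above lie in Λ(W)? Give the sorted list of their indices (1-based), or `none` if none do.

4

Internal map: ζ^{3j} for j=0..3 gives (1,0), (−√2/2,√2/2), (0,−1), (√2/2,√2/2).
candidate 1: n = (0, -1, 1, 1) → π⊥ ≈ (+1.4142, -1.0000); max(|x|,|y|,|x±y|/√2) = 1.7071 > 1.5 ⇒ ∉ W
candidate 2: n = (2, 2, -3, 0) → π⊥ ≈ (+0.5858, +4.4142); max(|x|,|y|,|x±y|/√2) = 4.4142 > 1.5 ⇒ ∉ W
candidate 3: n = (3, 3, 2, 2) → π⊥ ≈ (+2.2929, +1.5355); max(|x|,|y|,|x±y|/√2) = 2.7071 > 1.5 ⇒ ∉ W
candidate 4: n = (1, 1, 0, 0) → π⊥ ≈ (+0.2929, +0.7071); max(|x|,|y|,|x±y|/√2) = 0.7071 ≤ 1.5 ⇒ ∈ W
candidate 5: n = (0, 1, -1, -1) → π⊥ ≈ (-1.4142, +1.0000); max(|x|,|y|,|x±y|/√2) = 1.7071 > 1.5 ⇒ ∉ W
candidate 6: n = (0, -1, 1, -1) → π⊥ ≈ (+0.0000, -2.4142); max(|x|,|y|,|x±y|/√2) = 2.4142 > 1.5 ⇒ ∉ W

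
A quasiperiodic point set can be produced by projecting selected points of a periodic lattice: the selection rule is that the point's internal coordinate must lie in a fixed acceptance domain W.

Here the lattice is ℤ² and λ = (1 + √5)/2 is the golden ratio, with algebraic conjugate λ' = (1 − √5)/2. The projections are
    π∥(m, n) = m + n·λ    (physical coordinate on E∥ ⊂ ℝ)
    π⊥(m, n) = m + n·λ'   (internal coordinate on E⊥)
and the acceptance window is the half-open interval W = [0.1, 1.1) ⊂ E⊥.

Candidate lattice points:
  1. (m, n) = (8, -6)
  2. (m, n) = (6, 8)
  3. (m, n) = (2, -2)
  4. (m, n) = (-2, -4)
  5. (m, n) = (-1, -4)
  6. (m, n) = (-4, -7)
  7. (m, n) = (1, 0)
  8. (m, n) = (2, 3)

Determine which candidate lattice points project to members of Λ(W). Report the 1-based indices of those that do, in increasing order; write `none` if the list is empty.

Numerically λ ≈ 1.618034 and λ' = −1/λ ≈ -0.618034.
#1 (8,-6): internal coord 8 + (-6)·λ' = +11.708204; +11.708204 ∉ [0.1, 1.1) → out
#2 (6,8): internal coord 6 + (8)·λ' = +1.055728; +1.055728 ∈ [0.1, 1.1) → IN Λ
#3 (2,-2): internal coord 2 + (-2)·λ' = +3.236068; +3.236068 ∉ [0.1, 1.1) → out
#4 (-2,-4): internal coord -2 + (-4)·λ' = +0.472136; +0.472136 ∈ [0.1, 1.1) → IN Λ
#5 (-1,-4): internal coord -1 + (-4)·λ' = +1.472136; +1.472136 ∉ [0.1, 1.1) → out
#6 (-4,-7): internal coord -4 + (-7)·λ' = +0.326238; +0.326238 ∈ [0.1, 1.1) → IN Λ
#7 (1,0): internal coord 1 + (0)·λ' = +1.000000; +1.000000 ∈ [0.1, 1.1) → IN Λ
#8 (2,3): internal coord 2 + (3)·λ' = +0.145898; +0.145898 ∈ [0.1, 1.1) → IN Λ

2, 4, 6, 7, 8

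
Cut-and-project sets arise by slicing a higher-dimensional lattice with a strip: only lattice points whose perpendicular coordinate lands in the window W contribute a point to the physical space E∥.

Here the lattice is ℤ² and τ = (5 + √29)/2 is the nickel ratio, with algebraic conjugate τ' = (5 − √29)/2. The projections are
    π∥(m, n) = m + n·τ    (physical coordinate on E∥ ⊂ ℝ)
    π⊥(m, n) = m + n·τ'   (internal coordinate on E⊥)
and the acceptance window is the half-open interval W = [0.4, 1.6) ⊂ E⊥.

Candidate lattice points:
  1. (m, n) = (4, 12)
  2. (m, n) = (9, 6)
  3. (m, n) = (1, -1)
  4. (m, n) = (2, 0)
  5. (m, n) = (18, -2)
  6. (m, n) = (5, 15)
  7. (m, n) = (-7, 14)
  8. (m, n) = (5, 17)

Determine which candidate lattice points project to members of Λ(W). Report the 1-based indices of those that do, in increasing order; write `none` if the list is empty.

τ' = (5−√29)/2 ≈ -0.1926.
candidate 1: (m,n)=(4,12) → π∥ = 4+12·τ ≈ 66.3110, π⊥ = 4+12·τ' ≈ 1.6890 ∉ [0.4, 1.6) ⇒ out
candidate 2: (m,n)=(9,6) → π∥ = 9+6·τ ≈ 40.1555, π⊥ = 9+6·τ' ≈ 7.8445 ∉ [0.4, 1.6) ⇒ out
candidate 3: (m,n)=(1,-1) → π∥ = 1-1·τ ≈ -4.1926, π⊥ = 1-1·τ' ≈ 1.1926 ∈ [0.4, 1.6) ⇒ IN Λ
candidate 4: (m,n)=(2,0) → π∥ = 2+0·τ ≈ 2.0000, π⊥ = 2+0·τ' ≈ 2.0000 ∉ [0.4, 1.6) ⇒ out
candidate 5: (m,n)=(18,-2) → π∥ = 18-2·τ ≈ 7.6148, π⊥ = 18-2·τ' ≈ 18.3852 ∉ [0.4, 1.6) ⇒ out
candidate 6: (m,n)=(5,15) → π∥ = 5+15·τ ≈ 82.8887, π⊥ = 5+15·τ' ≈ 2.1113 ∉ [0.4, 1.6) ⇒ out
candidate 7: (m,n)=(-7,14) → π∥ = -7+14·τ ≈ 65.6962, π⊥ = -7+14·τ' ≈ -9.6962 ∉ [0.4, 1.6) ⇒ out
candidate 8: (m,n)=(5,17) → π∥ = 5+17·τ ≈ 93.2739, π⊥ = 5+17·τ' ≈ 1.7261 ∉ [0.4, 1.6) ⇒ out

3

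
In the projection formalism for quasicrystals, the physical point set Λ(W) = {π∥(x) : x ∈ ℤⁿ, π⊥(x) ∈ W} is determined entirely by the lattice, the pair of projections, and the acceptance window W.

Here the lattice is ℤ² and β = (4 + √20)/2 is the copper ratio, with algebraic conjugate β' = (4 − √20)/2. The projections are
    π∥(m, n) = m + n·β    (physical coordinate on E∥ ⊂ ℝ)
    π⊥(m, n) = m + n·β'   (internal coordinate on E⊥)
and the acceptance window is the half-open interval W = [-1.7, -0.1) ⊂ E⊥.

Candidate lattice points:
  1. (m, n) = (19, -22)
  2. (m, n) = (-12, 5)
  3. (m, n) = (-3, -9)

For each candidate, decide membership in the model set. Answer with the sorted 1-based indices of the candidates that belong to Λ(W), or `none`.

3

Numerically β ≈ 4.23607 and β' = −1/β ≈ -0.23607.
candidate 1: (m,n)=(19,-22) → π∥ = 19-22·β ≈ -74.19350, π⊥ = 19-22·β' ≈ 24.19350 ∉ [-1.7, -0.1) ⇒ out
candidate 2: (m,n)=(-12,5) → π∥ = -12+5·β ≈ 9.18034, π⊥ = -12+5·β' ≈ -13.18034 ∉ [-1.7, -0.1) ⇒ out
candidate 3: (m,n)=(-3,-9) → π∥ = -3-9·β ≈ -41.12461, π⊥ = -3-9·β' ≈ -0.87539 ∈ [-1.7, -0.1) ⇒ IN Λ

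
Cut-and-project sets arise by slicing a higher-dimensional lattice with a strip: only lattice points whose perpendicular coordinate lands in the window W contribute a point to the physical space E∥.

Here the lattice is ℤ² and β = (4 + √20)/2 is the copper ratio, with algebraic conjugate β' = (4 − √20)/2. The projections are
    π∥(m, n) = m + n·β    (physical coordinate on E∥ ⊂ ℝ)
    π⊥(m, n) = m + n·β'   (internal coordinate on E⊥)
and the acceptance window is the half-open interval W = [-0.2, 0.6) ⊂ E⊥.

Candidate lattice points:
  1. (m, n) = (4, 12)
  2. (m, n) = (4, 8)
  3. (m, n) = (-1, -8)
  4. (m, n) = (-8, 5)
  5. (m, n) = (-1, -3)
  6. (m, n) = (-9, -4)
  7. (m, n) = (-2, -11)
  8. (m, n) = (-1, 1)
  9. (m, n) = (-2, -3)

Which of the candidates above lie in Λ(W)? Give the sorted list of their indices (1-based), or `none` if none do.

7

Numerically β ≈ 4.236068 and β' = −1/β ≈ -0.236068.
candidate 1: (m,n)=(4,12) → π∥ = 4+12·β ≈ 54.832816, π⊥ = 4+12·β' ≈ 1.167184 ∉ [-0.2, 0.6) ⇒ out
candidate 2: (m,n)=(4,8) → π∥ = 4+8·β ≈ 37.888544, π⊥ = 4+8·β' ≈ 2.111456 ∉ [-0.2, 0.6) ⇒ out
candidate 3: (m,n)=(-1,-8) → π∥ = -1-8·β ≈ -34.888544, π⊥ = -1-8·β' ≈ 0.888544 ∉ [-0.2, 0.6) ⇒ out
candidate 4: (m,n)=(-8,5) → π∥ = -8+5·β ≈ 13.180340, π⊥ = -8+5·β' ≈ -9.180340 ∉ [-0.2, 0.6) ⇒ out
candidate 5: (m,n)=(-1,-3) → π∥ = -1-3·β ≈ -13.708204, π⊥ = -1-3·β' ≈ -0.291796 ∉ [-0.2, 0.6) ⇒ out
candidate 6: (m,n)=(-9,-4) → π∥ = -9-4·β ≈ -25.944272, π⊥ = -9-4·β' ≈ -8.055728 ∉ [-0.2, 0.6) ⇒ out
candidate 7: (m,n)=(-2,-11) → π∥ = -2-11·β ≈ -48.596748, π⊥ = -2-11·β' ≈ 0.596748 ∈ [-0.2, 0.6) ⇒ IN Λ
candidate 8: (m,n)=(-1,1) → π∥ = -1+1·β ≈ 3.236068, π⊥ = -1+1·β' ≈ -1.236068 ∉ [-0.2, 0.6) ⇒ out
candidate 9: (m,n)=(-2,-3) → π∥ = -2-3·β ≈ -14.708204, π⊥ = -2-3·β' ≈ -1.291796 ∉ [-0.2, 0.6) ⇒ out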